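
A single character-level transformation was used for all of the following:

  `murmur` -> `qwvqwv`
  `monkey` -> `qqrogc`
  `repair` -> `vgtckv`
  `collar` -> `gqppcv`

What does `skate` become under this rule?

wocxg

Two shifts are in play — +2 for a/e/i/o/u, +4 for every other letter.
For skate: s(cons)+4=w, k(cons)+4=o, a(vowel)+2=c, t(cons)+4=x, e(vowel)+2=g.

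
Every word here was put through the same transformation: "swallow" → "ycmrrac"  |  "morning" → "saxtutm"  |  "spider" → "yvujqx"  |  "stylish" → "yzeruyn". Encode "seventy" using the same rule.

The shift depends on letter class: consonant s→y is +6, but vowel a→m is +12. Vowels shift forward by 12 and consonants shift forward by 6.
Applying it to seventy: s(cons)+6=y, e(vowel)+12=q, v(cons)+6=b, e(vowel)+12=q, n(cons)+6=t, t(cons)+6=z, y(cons)+6=e.

yqbqtze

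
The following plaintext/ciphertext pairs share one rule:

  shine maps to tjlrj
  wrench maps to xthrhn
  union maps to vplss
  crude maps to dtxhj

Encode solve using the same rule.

In shine: s→t is +1, h→j is +2, i→l is +3, n→r is +4 — the shift increases by 1 each position. Letter i (0-indexed) is shifted by i+1, so successive shifts are 1, 2, 3, ….
On solve: s+1=t, o+2=q, l+3=o, v+4=z, e+5=j.

tqozj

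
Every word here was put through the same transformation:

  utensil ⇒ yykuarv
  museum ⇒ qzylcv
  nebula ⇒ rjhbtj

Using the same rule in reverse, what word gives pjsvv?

In utensil: u→y is +4, t→y is +5, e→k is +6, n→u is +7 — the shift increases by 1 each position. Letter i (0-indexed) is shifted by i+4, so successive shifts are 4, 5, 6, ….
Reversing it on pjsvv: p−4=l, j−5=e, s−6=m, v−7=o, v−8=n.

lemon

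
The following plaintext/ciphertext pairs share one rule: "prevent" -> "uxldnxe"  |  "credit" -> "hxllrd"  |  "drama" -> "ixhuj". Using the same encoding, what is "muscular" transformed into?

razkdvld

In prevent: p→u is +5, r→x is +6, e→l is +7, v→d is +8 — the shift increases by 1 each position. Letter i (0-indexed) is shifted by i+5, so successive shifts are 5, 6, 7, ….
For muscular: m+5=r, u+6=a, s+7=z, c+8=k, u+9=d, l+10=v, a+11=l, r+12=d.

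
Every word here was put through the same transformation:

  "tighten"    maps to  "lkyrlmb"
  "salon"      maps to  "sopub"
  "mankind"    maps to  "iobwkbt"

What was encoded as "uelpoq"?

t(19)→l(11) and i(8)→k(10) fit y≡19x+14 (mod 26); the inverse of 19 mod 26 is 11. Treating letters as 0–25, the rule is x ↦ 19x + 14 (mod 26).
Undoing it on uelpoq: u(20)→11·(20−14)≡14=o; e(4)→11·(4−14)≡20=u; l(11)→11·(11−14)≡19=t; p(15)→11·(15−14)≡11=l; o(14)→11·(14−14)≡0=a; q(16)→11·(16−14)≡22=w (all mod 26).

outlaw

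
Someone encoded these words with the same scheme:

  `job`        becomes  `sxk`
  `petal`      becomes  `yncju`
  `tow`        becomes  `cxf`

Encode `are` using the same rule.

jan

Compare letters: j→s is +9, o→x is +9, b→k is +9 — a constant shift. Each letter is shifted forward by 9 in the alphabet (a Caesar shift of +9).
On are: a+9=j, r+9=a, e+9=n.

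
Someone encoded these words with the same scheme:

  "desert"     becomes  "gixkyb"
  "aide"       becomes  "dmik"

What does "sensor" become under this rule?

In desert: d→g is +3, e→i is +4, s→x is +5, e→k is +6 — the shift increases by 1 each position. Letter i (0-indexed) is shifted by i+3, so successive shifts are 3, 4, 5, ….
For sensor: s+3=v, e+4=i, n+5=s, s+6=y, o+7=v, r+8=z.

visyvz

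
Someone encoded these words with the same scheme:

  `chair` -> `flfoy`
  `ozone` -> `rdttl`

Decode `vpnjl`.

slide

In chair: c→f is +3, h→l is +4, a→f is +5, i→o is +6 — the shift increases by 1 each position. Each letter shifts forward by (position + 3), i.e. 3, 4, 5, … — the shift grows by one for each successive letter.
Reversing it on vpnjl: v−3=s, p−4=l, n−5=i, j−6=d, l−7=e.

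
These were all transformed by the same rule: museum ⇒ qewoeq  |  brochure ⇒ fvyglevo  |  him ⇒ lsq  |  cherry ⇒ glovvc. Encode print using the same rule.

tvsrx

The shift depends on letter class: consonant m→q is +4, but vowel u→e is +10. Two shifts are in play — +10 for a/e/i/o/u, +4 for every other letter.
On print: p(cons)+4=t, r(cons)+4=v, i(vowel)+10=s, n(cons)+4=r, t(cons)+4=x.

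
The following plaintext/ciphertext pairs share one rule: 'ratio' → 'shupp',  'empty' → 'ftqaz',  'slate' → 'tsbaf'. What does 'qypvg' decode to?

proof

Shifts by position in ratio: pos 0: r→s (+1), pos 1: a→h (+7), pos 2: t→u (+1), pos 3: i→p (+7) — repeating every 2. The shifts repeat in a cycle of length 2: positions 0,1,… shift by +1, +7, then the pattern repeats.
Reversing it on qypvg: q−1=p, y−7=r, p−1=o, v−7=o, g−1=f.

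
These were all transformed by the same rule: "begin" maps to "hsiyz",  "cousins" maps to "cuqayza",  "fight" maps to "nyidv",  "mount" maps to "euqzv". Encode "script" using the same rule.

This is an affine cipher: with a=0,…,z=25, each position x becomes (21x+12) mod 26.
For script: s(18)→21·18+12≡0=a; c(2)→21·2+12≡2=c; r(17)→21·17+12≡5=f; i(8)→21·8+12≡24=y; p(15)→21·15+12≡15=p; t(19)→21·19+12≡21=v (all mod 26).

acfypv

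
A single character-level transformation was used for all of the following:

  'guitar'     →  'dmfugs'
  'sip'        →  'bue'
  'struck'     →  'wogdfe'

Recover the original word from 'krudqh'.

verify

Read the word backwards and shift each letter +12.
Undoing it on krudqh: shift back: k−12=y, r−12=f, u−12=i, d−12=r, q−12=e, h−12=v → yfirev; then reverse → verify.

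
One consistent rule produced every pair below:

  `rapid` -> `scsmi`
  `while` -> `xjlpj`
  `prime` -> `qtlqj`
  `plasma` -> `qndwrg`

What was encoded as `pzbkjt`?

In rapid: r→s is +1, a→c is +2, p→s is +3, i→m is +4 — the shift increases by 1 each position. The shift increases by 1 at each position, starting from +1: 1, 2, 3, ….
Reversing it on pzbkjt: p−1=o, z−2=x, b−3=y, k−4=g, j−5=e, t−6=n.

oxygen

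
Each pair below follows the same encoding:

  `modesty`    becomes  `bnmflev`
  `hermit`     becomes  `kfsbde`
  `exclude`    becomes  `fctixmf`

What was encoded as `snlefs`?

m(12)→b(1) and o(14)→n(13) fit y≡19x+7 (mod 26); the inverse of 19 mod 26 is 11. Treating letters as 0–25, the rule is x ↦ 19x + 7 (mod 26).
Undoing it on snlefs: s(18)→11·(18−7)≡17=r; n(13)→11·(13−7)≡14=o; l(11)→11·(11−7)≡18=s; e(4)→11·(4−7)≡19=t; f(5)→11·(5−7)≡4=e; s(18)→11·(18−7)≡17=r (all mod 26).

roster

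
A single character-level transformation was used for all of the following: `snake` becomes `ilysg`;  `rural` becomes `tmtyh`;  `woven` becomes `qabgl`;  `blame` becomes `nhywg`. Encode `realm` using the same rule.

tgyhw

This is an affine cipher: with a=0,…,z=25, each position x becomes (15x+24) mod 26.
For realm: r(17)→15·17+24≡19=t; e(4)→15·4+24≡6=g; a(0)→15·0+24≡24=y; l(11)→15·11+24≡7=h; m(12)→15·12+24≡22=w (all mod 26).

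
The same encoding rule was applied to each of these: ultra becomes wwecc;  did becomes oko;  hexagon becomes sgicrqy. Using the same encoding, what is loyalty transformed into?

wqjcwej

The shift depends on letter class: consonant l→w is +11, but vowel u→w is +2. The rule splits by letter class: vowels +2, consonants +11.
Applying it to loyalty: l(cons)+11=w, o(vowel)+2=q, y(cons)+11=j, a(vowel)+2=c, l(cons)+11=w, t(cons)+11=e, y(cons)+11=j.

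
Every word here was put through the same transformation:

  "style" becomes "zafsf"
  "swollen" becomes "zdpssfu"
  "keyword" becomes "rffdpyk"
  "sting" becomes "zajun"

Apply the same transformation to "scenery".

The shift depends on letter class: consonant s→z is +7, but vowel e→f is +1. Vowels shift forward by 1 and consonants shift forward by 7.
Applying it to scenery: s(cons)+7=z, c(cons)+7=j, e(vowel)+1=f, n(cons)+7=u, e(vowel)+1=f, r(cons)+7=y, y(cons)+7=f.

zjfufyf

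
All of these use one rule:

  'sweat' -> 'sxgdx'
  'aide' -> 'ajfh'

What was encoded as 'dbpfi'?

dance

Letter i (0-indexed) is shifted by i+0, so successive shifts are 0, 1, 2, ….
Decoding dbpfi: d−0=d, b−1=a, p−2=n, f−3=c, i−4=e.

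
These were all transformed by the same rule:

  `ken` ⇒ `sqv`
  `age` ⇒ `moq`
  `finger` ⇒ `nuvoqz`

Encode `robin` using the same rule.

The shift depends on letter class: consonant k→s is +8, but vowel e→q is +12. Two shifts are in play — +12 for a/e/i/o/u, +8 for every other letter.
For robin: r(cons)+8=z, o(vowel)+12=a, b(cons)+8=j, i(vowel)+12=u, n(cons)+8=v.

zajuv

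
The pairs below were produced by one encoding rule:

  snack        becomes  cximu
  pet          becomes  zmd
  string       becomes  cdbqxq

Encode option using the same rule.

The shift depends on letter class: consonant s→c is +10, but vowel a→i is +8. The rule splits by letter class: vowels +8, consonants +10.
On option: o(vowel)+8=w, p(cons)+10=z, t(cons)+10=d, i(vowel)+8=q, o(vowel)+8=w, n(cons)+10=x.

wzdqwx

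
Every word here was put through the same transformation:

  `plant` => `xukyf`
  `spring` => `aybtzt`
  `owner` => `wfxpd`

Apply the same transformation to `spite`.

ayseq

Letter i (0-indexed) is shifted by i+8, so successive shifts are 8, 9, 10, ….
For spite: s+8=a, p+9=y, i+10=s, t+11=e, e+12=q.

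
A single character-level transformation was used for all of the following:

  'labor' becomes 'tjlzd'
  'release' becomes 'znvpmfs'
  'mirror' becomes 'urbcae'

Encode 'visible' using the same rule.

In labor: l→t is +8, a→j is +9, b→l is +10, o→z is +11 — the shift increases by 1 each position. The shift increases by 1 at each position, starting from +8: 8, 9, 10, ….
For visible: v+8=d, i+9=r, s+10=c, i+11=t, b+12=n, l+13=y, e+14=s.

drctnys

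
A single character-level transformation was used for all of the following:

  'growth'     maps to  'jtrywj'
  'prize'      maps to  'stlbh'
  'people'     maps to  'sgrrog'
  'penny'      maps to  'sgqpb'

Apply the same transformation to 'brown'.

etryq

Shifts by position in growth: pos 0: g→j (+3), pos 1: r→t (+2), pos 2: o→r (+3), pos 3: w→y (+2) — repeating every 2. The shifts repeat in a cycle of length 2: positions 0,1,… shift by +3, +2, then the pattern repeats.
For brown: b+3=e, r+2=t, o+3=r, w+2=y, n+3=q.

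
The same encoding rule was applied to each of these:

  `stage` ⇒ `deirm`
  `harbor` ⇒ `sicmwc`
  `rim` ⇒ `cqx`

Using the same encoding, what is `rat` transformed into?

Vowels shift forward by 8 and consonants shift forward by 11.
Applying it to rat: r(cons)+11=c, a(vowel)+8=i, t(cons)+11=e.

cie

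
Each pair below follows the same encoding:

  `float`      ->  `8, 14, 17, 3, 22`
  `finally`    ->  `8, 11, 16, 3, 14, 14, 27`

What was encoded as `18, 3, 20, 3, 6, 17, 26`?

paradox

The number is (letter's place in the alphabet, a=1) + 2.
Reversing it on 18, 3, 20, 3, 6, 17, 26: 18→(18−2)÷1=16=p, 3→(3−2)÷1=1=a, 20→(20−2)÷1=18=r, 3→(3−2)÷1=1=a, 6→(6−2)÷1=4=d, 17→(17−2)÷1=15=o, 26→(26−2)÷1=24=x.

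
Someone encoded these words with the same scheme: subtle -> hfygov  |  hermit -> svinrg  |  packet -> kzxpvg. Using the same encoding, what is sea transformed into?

Each pair mirrors across the alphabet (s↔h, u↔f, b↔y): positions sum to 25. Each letter is replaced by its mirror in the alphabet: a↔z, b↔y, c↔x, and so on (the Atbash cipher).
For sea: s↔h, e↔v, a↔z.

hvz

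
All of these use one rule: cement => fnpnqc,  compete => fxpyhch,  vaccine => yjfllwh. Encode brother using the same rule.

Shifts by position in cement: pos 0: c→f (+3), pos 1: e→n (+9), pos 2: m→p (+3), pos 3: e→n (+9) — repeating every 2. A repeating key of period 2 is used — shifts +3, +9 over and over.
For brother: b+3=e, r+9=a, o+3=r, t+9=c, h+3=k, e+9=n, r+3=u.

earcknu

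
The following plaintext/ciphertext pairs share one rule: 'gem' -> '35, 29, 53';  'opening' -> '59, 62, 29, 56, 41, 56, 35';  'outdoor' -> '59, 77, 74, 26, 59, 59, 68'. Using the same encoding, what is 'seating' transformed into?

71, 29, 17, 74, 41, 56, 35

g(#7)→35 and e(#5)→29: differences scale by 3, so n = 3·pos + 14. The formula is n = 3×(alphabet index, a=1) + 14.
For seating: s=19→71, e=5→29, a=1→17, t=20→74, i=9→41, n=14→56, g=7→35.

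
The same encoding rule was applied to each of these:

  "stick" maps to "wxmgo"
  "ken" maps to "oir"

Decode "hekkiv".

Compare letters: s→w is +4, t→x is +4, i→m is +4 — a constant shift. It's a constant shift of +4 (ROT4).
Undoing it on hekkiv: h−4=d, e−4=a, k−4=g, k−4=g, i−4=e, v−4=r.

dagger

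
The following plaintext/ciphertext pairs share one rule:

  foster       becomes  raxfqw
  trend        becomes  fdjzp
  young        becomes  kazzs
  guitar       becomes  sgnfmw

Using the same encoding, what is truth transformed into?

Shifts by position in foster: pos 0: f→r (+12), pos 1: o→a (+12), pos 2: s→x (+5), pos 3: t→f (+12), pos 4: e→q (+12), pos 5: r→w (+5) — repeating every 3. A repeating key of period 3 is used — shifts +12, +12, +5 over and over.
For truth: t+12=f, r+12=d, u+5=z, t+12=f, h+12=t.

fdzft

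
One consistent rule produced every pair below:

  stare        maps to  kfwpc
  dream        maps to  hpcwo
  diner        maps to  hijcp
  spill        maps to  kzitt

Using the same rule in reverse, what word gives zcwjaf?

peanut

s(18)→k(10) and t(19)→f(5) fit y≡21x+22 (mod 26); the inverse of 21 mod 26 is 5. Treating letters as 0–25, the rule is x ↦ 21x + 22 (mod 26).
Undoing it on zcwjaf: z(25)→5·(25−22)≡15=p; c(2)→5·(2−22)≡4=e; w(22)→5·(22−22)≡0=a; j(9)→5·(9−22)≡13=n; a(0)→5·(0−22)≡20=u; f(5)→5·(5−22)≡19=t (all mod 26).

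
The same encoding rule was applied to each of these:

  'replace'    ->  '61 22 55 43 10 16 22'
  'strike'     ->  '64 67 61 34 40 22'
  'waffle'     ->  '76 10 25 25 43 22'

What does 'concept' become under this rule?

r(#18)→61 and e(#5)→22: differences scale by 3, so n = 3·pos + 7. With a=1..z=26, the number is 3·pos + 7.
For concept: c=3→16, o=15→52, n=14→49, c=3→16, e=5→22, p=16→55, t=20→67.

16 52 49 16 22 55 67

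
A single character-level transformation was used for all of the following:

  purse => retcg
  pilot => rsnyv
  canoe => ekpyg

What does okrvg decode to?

maple

Shifts by position in purse: pos 0: p→r (+2), pos 1: u→e (+10), pos 2: r→t (+2), pos 3: s→c (+10) — repeating every 2. The shifts repeat in a cycle of length 2: positions 0,1,… shift by +2, +10, then the pattern repeats.
Reversing it on okrvg: o−2=m, k−10=a, r−2=p, v−10=l, g−2=e.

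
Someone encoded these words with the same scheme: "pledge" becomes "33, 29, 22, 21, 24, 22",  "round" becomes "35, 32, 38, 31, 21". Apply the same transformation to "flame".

23, 29, 18, 30, 22

p is letter #16 and maps to 33: an offset of 17. Letters become their 1-based position plus 17 (so a→18, b→19, …).
For flame: f=6→23, l=12→29, a=1→18, m=13→30, e=5→22.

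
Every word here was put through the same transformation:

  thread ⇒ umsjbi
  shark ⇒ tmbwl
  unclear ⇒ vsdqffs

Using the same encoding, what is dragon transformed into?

The shifts repeat in a cycle of length 2: positions 0,1,… shift by +1, +5, then the pattern repeats.
For dragon: d+1=e, r+5=w, a+1=b, g+5=l, o+1=p, n+5=s.

ewblps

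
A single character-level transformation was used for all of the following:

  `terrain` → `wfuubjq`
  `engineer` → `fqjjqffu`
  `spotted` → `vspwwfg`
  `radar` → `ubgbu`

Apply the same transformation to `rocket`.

The shift depends on letter class: consonant t→w is +3, but vowel e→f is +1. The rule splits by letter class: vowels +1, consonants +3.
On rocket: r(cons)+3=u, o(vowel)+1=p, c(cons)+3=f, k(cons)+3=n, e(vowel)+1=f, t(cons)+3=w.

upfnfw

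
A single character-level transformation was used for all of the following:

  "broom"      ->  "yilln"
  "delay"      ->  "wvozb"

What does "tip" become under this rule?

grk

This is the alphabet-reversal cipher (Atbash): a becomes z, b becomes y, etc.
Applying it to tip: t↔g, i↔r, p↔k.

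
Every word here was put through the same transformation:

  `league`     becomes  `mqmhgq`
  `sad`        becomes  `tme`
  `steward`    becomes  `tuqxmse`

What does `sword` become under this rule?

txase

The shift depends on letter class: consonant l→m is +1, but vowel e→q is +12. Vowels shift forward by 12 and consonants shift forward by 1.
On sword: s(cons)+1=t, w(cons)+1=x, o(vowel)+12=a, r(cons)+1=s, d(cons)+1=e.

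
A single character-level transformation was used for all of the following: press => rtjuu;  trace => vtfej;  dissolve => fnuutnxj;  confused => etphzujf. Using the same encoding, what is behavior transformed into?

The shift depends on letter class: consonant p→r is +2, but vowel e→j is +5. The rule splits by letter class: vowels +5, consonants +2.
For behavior: b(cons)+2=d, e(vowel)+5=j, h(cons)+2=j, a(vowel)+5=f, v(cons)+2=x, i(vowel)+5=n, o(vowel)+5=t, r(cons)+2=t.

djjfxntt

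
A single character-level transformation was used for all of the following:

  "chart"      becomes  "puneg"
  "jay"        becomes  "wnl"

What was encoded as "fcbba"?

Compare letters: c→p is +13, h→u is +13, a→n is +13 — a constant shift. Each letter is shifted forward by 13 in the alphabet (a Caesar shift of +13).
Undoing it on fcbba: f−13=s, c−13=p, b−13=o, b−13=o, a−13=n.

spoon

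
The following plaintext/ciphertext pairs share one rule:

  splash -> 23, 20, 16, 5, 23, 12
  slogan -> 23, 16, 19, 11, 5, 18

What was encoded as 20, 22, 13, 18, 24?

s is letter #19 and maps to 23: an offset of 4. The number is (letter's place in the alphabet, a=1) + 4.
Reversing it on 20, 22, 13, 18, 24: 20→(20−4)÷1=16=p, 22→(22−4)÷1=18=r, 13→(13−4)÷1=9=i, 18→(18−4)÷1=14=n, 24→(24−4)÷1=20=t.

print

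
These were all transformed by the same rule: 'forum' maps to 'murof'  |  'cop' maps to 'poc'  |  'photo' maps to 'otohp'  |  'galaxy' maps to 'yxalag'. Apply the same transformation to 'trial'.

lairt

The output letters match the input read backwards: forum reversed is murof. The word is simply reversed.
On trial: reverse → lairt.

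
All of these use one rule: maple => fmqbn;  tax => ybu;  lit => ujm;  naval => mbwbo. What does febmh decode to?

glade

Read the word backwards and shift each letter +1.
Undoing it on febmh: shift back: f−1=e, e−1=d, b−1=a, m−1=l, h−1=g → edalg; then reverse → glade.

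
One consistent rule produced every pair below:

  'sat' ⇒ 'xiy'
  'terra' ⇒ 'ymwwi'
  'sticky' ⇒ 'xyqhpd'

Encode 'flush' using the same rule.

kqcxm

The shift depends on letter class: consonant s→x is +5, but vowel a→i is +8. The rule splits by letter class: vowels +8, consonants +5.
On flush: f(cons)+5=k, l(cons)+5=q, u(vowel)+8=c, s(cons)+5=x, h(cons)+5=m.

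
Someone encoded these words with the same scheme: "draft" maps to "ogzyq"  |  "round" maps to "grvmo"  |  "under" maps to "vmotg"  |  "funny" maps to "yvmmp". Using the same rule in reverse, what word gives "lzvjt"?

d(3)→o(14) and r(17)→g(6) fit y≡5x+25 (mod 26); the inverse of 5 mod 26 is 21. This is an affine cipher: with a=0,…,z=25, each position x becomes (5x+25) mod 26.
Reversing it on lzvjt: l(11)→21·(11−25)≡18=s; z(25)→21·(25−25)≡0=a; v(21)→21·(21−25)≡20=u; j(9)→21·(9−25)≡2=c; t(19)→21·(19−25)≡4=e (all mod 26).

sauce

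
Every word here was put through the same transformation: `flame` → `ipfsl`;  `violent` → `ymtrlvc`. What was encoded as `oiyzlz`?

letter

The shift increases by 1 at each position, starting from +3: 3, 4, 5, ….
Decoding oiyzlz: o−3=l, i−4=e, y−5=t, z−6=t, l−7=e, z−8=r.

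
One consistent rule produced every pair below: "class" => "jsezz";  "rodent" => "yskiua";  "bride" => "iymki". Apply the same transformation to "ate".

The shift depends on letter class: consonant c→j is +7, but vowel a→e is +4. The rule splits by letter class: vowels +4, consonants +7.
On ate: a(vowel)+4=e, t(cons)+7=a, e(vowel)+4=i.

eai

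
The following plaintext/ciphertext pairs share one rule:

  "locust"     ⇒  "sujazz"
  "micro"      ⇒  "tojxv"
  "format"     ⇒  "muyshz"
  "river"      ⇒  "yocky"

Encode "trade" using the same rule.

A repeating key of period 2 is used — shifts +7, +6 over and over.
Applying it to trade: t+7=a, r+6=x, a+7=h, d+6=j, e+7=l.

axhjl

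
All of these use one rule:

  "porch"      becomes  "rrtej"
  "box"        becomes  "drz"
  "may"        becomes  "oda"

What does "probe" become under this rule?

rtrdh

The shift depends on letter class: consonant p→r is +2, but vowel o→r is +3. Two shifts are in play — +3 for a/e/i/o/u, +2 for every other letter.
On probe: p(cons)+2=r, r(cons)+2=t, o(vowel)+3=r, b(cons)+2=d, e(vowel)+3=h.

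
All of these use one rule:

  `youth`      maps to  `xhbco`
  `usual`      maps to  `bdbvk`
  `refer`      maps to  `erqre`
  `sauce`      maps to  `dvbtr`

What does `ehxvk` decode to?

y(24)→x(23) and o(14)→h(7) fit y≡25x+21 (mod 26); the inverse of 25 mod 26 is 25. This is an affine cipher: with a=0,…,z=25, each position x becomes (25x+21) mod 26.
Reversing it on ehxvk: e(4)→25·(4−21)≡17=r; h(7)→25·(7−21)≡14=o; x(23)→25·(23−21)≡24=y; v(21)→25·(21−21)≡0=a; k(10)→25·(10−21)≡11=l (all mod 26).

royal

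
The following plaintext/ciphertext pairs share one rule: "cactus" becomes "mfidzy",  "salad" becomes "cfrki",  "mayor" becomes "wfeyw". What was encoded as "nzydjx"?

Shifts by position in cactus: pos 0: c→m (+10), pos 1: a→f (+5), pos 2: c→i (+6), pos 3: t→d (+10), pos 4: u→z (+5), pos 5: s→y (+6) — repeating every 3. A repeating key of period 3 is used — shifts +10, +5, +6 over and over.
Undoing it on nzydjx: n−10=d, z−5=u, y−6=s, d−10=t, j−5=e, x−6=r.

duster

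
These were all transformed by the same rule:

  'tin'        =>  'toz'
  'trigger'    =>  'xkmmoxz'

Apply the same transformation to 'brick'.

qioxh

Two steps: reverse the string, then apply a Caesar shift of +6.
On brick: reverse → kcirb; then shift: k+6=q, c+6=i, i+6=o, r+6=x, b+6=h.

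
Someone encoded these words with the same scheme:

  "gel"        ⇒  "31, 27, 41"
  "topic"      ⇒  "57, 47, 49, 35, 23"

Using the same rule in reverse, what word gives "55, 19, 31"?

sag

The formula is n = 2×(alphabet index, a=1) + 17.
Reversing it on 55, 19, 31: 55→(55−17)÷2=19=s, 19→(19−17)÷2=1=a, 31→(31−17)÷2=7=g.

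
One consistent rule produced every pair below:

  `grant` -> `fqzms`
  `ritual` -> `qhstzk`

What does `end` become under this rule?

dmc

Compare letters: g→f is +25, r→q is +25, a→z is +25 — a constant shift. Every letter moves 25 places later in the alphabet, wrapping around z→a.
Applying it to end: e+25=d, n+25=m, d+25=c.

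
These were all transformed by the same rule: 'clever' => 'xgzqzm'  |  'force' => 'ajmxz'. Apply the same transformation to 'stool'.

Compare letters: c→x is +21, l→g is +21, e→z is +21 — a constant shift. This is a Caesar cipher with shift 21.
For stool: s+21=n, t+21=o, o+21=j, o+21=j, l+21=g.

nojjg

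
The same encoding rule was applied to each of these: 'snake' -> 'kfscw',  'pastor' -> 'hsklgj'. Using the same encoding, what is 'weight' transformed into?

Compare letters: s→k is +18, n→f is +18, a→s is +18 — a constant shift. Every letter moves 18 places later in the alphabet, wrapping around z→a.
Applying it to weight: w+18=o, e+18=w, i+18=a, g+18=y, h+18=z, t+18=l.

owayzl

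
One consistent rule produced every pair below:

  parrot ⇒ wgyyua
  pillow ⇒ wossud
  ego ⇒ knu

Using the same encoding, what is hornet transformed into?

The shift depends on letter class: consonant p→w is +7, but vowel a→g is +6. Vowels shift forward by 6 and consonants shift forward by 7.
On hornet: h(cons)+7=o, o(vowel)+6=u, r(cons)+7=y, n(cons)+7=u, e(vowel)+6=k, t(cons)+7=a.

ouyuka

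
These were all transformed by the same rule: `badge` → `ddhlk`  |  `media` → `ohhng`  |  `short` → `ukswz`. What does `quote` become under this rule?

In badge: b→d is +2, a→d is +3, d→h is +4, g→l is +5 — the shift increases by 1 each position. The shift increases by 1 at each position, starting from +2: 2, 3, 4, ….
For quote: q+2=s, u+3=x, o+4=s, t+5=y, e+6=k.

sxsyk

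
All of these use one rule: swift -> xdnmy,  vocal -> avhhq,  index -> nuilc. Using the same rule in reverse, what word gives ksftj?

flame

Shifts by position in swift: pos 0: s→x (+5), pos 1: w→d (+7), pos 2: i→n (+5), pos 3: f→m (+7) — repeating every 2. It's a Vigenère-style cipher with numeric key [5,7]: position i shifts by key[i mod 2].
Decoding ksftj: k−5=f, s−7=l, f−5=a, t−7=m, j−5=e.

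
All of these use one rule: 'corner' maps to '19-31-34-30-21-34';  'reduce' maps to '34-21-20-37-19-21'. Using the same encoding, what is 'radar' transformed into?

34-17-20-17-34

c is letter #3 and maps to 19: an offset of 16. Letters become their 1-based position plus 16 (so a→17, b→18, …).
On radar: r=18→34, a=1→17, d=4→20, a=1→17, r=18→34.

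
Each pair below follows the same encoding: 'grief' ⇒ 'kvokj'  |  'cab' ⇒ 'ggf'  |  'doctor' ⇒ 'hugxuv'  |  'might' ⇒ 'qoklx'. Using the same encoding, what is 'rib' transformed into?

vof

The shift depends on letter class: consonant g→k is +4, but vowel i→o is +6. Vowels shift forward by 6 and consonants shift forward by 4.
On rib: r(cons)+4=v, i(vowel)+6=o, b(cons)+4=f.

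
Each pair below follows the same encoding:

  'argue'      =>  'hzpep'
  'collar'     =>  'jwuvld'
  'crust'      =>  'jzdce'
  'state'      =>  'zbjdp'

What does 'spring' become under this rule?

zxasys

The shift increases by 1 at each position, starting from +7: 7, 8, 9, ….
On spring: s+7=z, p+8=x, r+9=a, i+10=s, n+11=y, g+12=s.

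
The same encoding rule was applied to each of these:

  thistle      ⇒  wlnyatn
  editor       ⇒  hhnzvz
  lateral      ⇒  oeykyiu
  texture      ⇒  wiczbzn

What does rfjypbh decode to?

In thistle: t→w is +3, h→l is +4, i→n is +5, s→y is +6 — the shift increases by 1 each position. The shift increases by 1 at each position, starting from +3: 3, 4, 5, ….
Decoding rfjypbh: r−3=o, f−4=b, j−5=e, y−6=s, p−7=i, b−8=t, h−9=y.

obesity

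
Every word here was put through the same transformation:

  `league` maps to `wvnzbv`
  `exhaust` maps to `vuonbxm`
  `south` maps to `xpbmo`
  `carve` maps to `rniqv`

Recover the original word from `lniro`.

march

l(11)→w(22) and e(4)→v(21) fit y≡15x+13 (mod 26); the inverse of 15 mod 26 is 7. Each letter's alphabet position (a=0..z=25) is mapped through 15·x+13 mod 26 — an affine cipher.
Decoding lniro: l(11)→7·(11−13)≡12=m; n(13)→7·(13−13)≡0=a; i(8)→7·(8−13)≡17=r; r(17)→7·(17−13)≡2=c; o(14)→7·(14−13)≡7=h (all mod 26).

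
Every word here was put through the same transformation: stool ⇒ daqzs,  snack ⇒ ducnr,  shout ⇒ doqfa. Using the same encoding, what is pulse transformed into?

abndl

A repeating key of period 3 is used — shifts +11, +7, +2 over and over.
Applying it to pulse: p+11=a, u+7=b, l+2=n, s+11=d, e+7=l.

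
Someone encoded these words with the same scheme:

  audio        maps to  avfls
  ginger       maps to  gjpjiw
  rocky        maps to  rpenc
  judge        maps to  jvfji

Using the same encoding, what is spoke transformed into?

sqqni

Each letter shifts forward by its position index (0, 1, 2, …) — the shift grows by one for each successive letter.
On spoke: s+0=s, p+1=q, o+2=q, k+3=n, e+4=i.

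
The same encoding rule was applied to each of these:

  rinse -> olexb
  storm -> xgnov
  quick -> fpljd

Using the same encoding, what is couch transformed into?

jnpjc

r(17)→o(14) and i(8)→l(11) fit y≡9x+17 (mod 26); the inverse of 9 mod 26 is 3. This is an affine cipher: with a=0,…,z=25, each position x becomes (9x+17) mod 26.
On couch: c(2)→9·2+17≡9=j; o(14)→9·14+17≡13=n; u(20)→9·20+17≡15=p; c(2)→9·2+17≡9=j; h(7)→9·7+17≡2=c (all mod 26).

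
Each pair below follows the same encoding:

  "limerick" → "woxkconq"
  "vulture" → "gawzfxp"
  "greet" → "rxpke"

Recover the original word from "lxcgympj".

Shifts by position in limerick: pos 0: l→w (+11), pos 1: i→o (+6), pos 2: m→x (+11), pos 3: e→k (+6) — repeating every 2. A repeating key of period 2 is used — shifts +11, +6 over and over.
Decoding lxcgympj: l−11=a, x−6=r, c−11=r, g−6=a, y−11=n, m−6=g, p−11=e, j−6=d.

arranged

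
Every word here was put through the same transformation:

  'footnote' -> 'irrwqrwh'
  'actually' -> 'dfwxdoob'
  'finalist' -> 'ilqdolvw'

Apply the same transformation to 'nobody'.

qrergb

Compare letters: f→i is +3, o→r is +3, o→r is +3 — a constant shift. This is a Caesar cipher with shift 3.
For nobody: n+3=q, o+3=r, b+3=e, o+3=r, d+3=g, y+3=b.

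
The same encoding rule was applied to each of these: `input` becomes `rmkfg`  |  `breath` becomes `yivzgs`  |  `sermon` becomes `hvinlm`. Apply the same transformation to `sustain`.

Letters are reflected about the middle of the alphabet (position → 25−position): Atbash.
For sustain: s↔h, u↔f, s↔h, t↔g, a↔z, i↔r, n↔m.

hfhgzrm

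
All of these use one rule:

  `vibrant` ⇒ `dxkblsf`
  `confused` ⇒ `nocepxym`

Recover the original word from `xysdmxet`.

The output letters match the input read backwards, each shifted +10: vibrant reversed is tnarbiv. Two steps: reverse the string, then apply a Caesar shift of +10.
Undoing it on xysdmxet: shift back: x−10=n, y−10=o, s−10=i, d−10=t, m−10=c, x−10=n, e−10=u, t−10=j → noitcnuj; then reverse → junction.

junction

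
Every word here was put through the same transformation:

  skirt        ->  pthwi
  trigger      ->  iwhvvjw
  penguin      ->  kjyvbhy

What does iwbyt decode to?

trunk

s(18)→p(15) and k(10)→t(19) fit y≡19x+11 (mod 26); the inverse of 19 mod 26 is 11. Each letter's alphabet position (a=0..z=25) is mapped through 19·x+11 mod 26 — an affine cipher.
Reversing it on iwbyt: i(8)→11·(8−11)≡19=t; w(22)→11·(22−11)≡17=r; b(1)→11·(1−11)≡20=u; y(24)→11·(24−11)≡13=n; t(19)→11·(19−11)≡10=k (all mod 26).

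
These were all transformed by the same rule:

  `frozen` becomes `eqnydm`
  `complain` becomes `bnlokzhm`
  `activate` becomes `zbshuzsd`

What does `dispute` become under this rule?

chrotsd

Compare letters: f→e is +25, r→q is +25, o→n is +25 — a constant shift. Every letter moves 25 places later in the alphabet, wrapping around z→a.
On dispute: d+25=c, i+25=h, s+25=r, p+25=o, u+25=t, t+25=s, e+25=d.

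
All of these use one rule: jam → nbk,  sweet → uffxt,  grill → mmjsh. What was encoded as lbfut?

The output letters match the input read backwards, each shifted +1: jam reversed is maj. Read the word backwards and shift each letter +1.
Reversing it on lbfut: shift back: l−1=k, b−1=a, f−1=e, u−1=t, t−1=s → kaets; then reverse → steak.

steak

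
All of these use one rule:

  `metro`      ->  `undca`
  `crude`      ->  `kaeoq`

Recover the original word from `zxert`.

Letter i (0-indexed) is shifted by i+8, so successive shifts are 8, 9, 10, ….
Reversing it on zxert: z−8=r, x−9=o, e−10=u, r−11=g, t−12=h.

rough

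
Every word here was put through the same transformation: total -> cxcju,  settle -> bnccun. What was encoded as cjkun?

Compare letters: t→c is +9, o→x is +9, t→c is +9 — a constant shift. This is a Caesar cipher with shift 9.
Decoding cjkun: c−9=t, j−9=a, k−9=b, u−9=l, n−9=e.

table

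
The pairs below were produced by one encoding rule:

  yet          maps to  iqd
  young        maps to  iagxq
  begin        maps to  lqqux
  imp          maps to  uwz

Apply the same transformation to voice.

faumq

The rule splits by letter class: vowels +12, consonants +10.
For voice: v(cons)+10=f, o(vowel)+12=a, i(vowel)+12=u, c(cons)+10=m, e(vowel)+12=q.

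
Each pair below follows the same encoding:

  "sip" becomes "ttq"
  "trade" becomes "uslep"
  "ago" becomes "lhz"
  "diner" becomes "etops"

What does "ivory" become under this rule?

twzsz

The shift depends on letter class: consonant s→t is +1, but vowel i→t is +11. The rule splits by letter class: vowels +11, consonants +1.
On ivory: i(vowel)+11=t, v(cons)+1=w, o(vowel)+11=z, r(cons)+1=s, y(cons)+1=z.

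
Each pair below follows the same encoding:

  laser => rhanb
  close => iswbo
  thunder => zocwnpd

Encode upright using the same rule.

awzrqsf

In laser: l→r is +6, a→h is +7, s→a is +8, e→n is +9 — the shift increases by 1 each position. Letter i (0-indexed) is shifted by i+6, so successive shifts are 6, 7, 8, ….
For upright: u+6=a, p+7=w, r+8=z, i+9=r, g+10=q, h+11=s, t+12=f.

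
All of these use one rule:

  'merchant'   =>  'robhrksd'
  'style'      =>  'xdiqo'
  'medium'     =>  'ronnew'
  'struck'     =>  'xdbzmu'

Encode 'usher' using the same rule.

Shifts by position in merchant: pos 0: m→r (+5), pos 1: e→o (+10), pos 2: r→b (+10), pos 3: c→h (+5), pos 4: h→r (+10), pos 5: a→k (+10) — repeating every 3. It's a Vigenère-style cipher with numeric key [5,10,10]: position i shifts by key[i mod 3].
Applying it to usher: u+5=z, s+10=c, h+10=r, e+5=j, r+10=b.

zcrjb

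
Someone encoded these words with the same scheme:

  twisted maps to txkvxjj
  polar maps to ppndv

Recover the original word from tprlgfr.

topical

Each letter shifts forward by its position index (0, 1, 2, …) — the shift grows by one for each successive letter.
Undoing it on tprlgfr: t−0=t, p−1=o, r−2=p, l−3=i, g−4=c, f−5=a, r−6=l.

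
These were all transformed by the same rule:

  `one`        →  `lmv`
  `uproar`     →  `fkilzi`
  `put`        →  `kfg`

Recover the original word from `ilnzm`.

roman

Each pair mirrors across the alphabet (o↔l, n↔m, e↔v): positions sum to 25. Letters are reflected about the middle of the alphabet (position → 25−position): Atbash.
Undoing it on ilnzm: i↔r, l↔o, n↔m, z↔a, m↔n.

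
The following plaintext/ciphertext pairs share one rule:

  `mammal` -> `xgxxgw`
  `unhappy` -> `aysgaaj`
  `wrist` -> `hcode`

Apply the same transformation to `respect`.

ckdakne

Two shifts are in play — +6 for a/e/i/o/u, +11 for every other letter.
On respect: r(cons)+11=c, e(vowel)+6=k, s(cons)+11=d, p(cons)+11=a, e(vowel)+6=k, c(cons)+11=n, t(cons)+11=e.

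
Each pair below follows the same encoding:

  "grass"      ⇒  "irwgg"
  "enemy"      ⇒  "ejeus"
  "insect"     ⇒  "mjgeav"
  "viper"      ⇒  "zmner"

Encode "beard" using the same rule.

lewrp

Treating letters as 0–25, the rule is x ↦ 15x + 22 (mod 26).
For beard: b(1)→15·1+22≡11=l; e(4)→15·4+22≡4=e; a(0)→15·0+22≡22=w; r(17)→15·17+22≡17=r; d(3)→15·3+22≡15=p (all mod 26).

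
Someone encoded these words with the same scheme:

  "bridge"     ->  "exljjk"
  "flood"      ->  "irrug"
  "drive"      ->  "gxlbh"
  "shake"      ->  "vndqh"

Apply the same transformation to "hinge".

koqmh

Shifts by position in bridge: pos 0: b→e (+3), pos 1: r→x (+6), pos 2: i→l (+3), pos 3: d→j (+6) — repeating every 2. It's a Vigenère-style cipher with numeric key [3,6]: position i shifts by key[i mod 2].
On hinge: h+3=k, i+6=o, n+3=q, g+6=m, e+3=h.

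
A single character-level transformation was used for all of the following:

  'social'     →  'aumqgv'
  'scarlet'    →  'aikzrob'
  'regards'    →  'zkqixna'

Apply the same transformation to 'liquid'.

toacon

The shifts repeat in a cycle of length 3: positions 0,1,… shift by +8, +6, +10, then the pattern repeats.
Applying it to liquid: l+8=t, i+6=o, q+10=a, u+8=c, i+6=o, d+10=n.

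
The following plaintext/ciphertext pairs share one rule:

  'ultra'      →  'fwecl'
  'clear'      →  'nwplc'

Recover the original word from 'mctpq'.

brief

Every letter moves 11 places later in the alphabet, wrapping around z→a.
Decoding mctpq: m−11=b, c−11=r, t−11=i, p−11=e, q−11=f.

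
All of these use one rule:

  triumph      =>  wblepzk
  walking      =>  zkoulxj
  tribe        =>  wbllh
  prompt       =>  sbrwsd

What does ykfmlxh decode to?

Shifts by position in triumph: pos 0: t→w (+3), pos 1: r→b (+10), pos 2: i→l (+3), pos 3: u→e (+10) — repeating every 2. The shifts repeat in a cycle of length 2: positions 0,1,… shift by +3, +10, then the pattern repeats.
Decoding ykfmlxh: y−3=v, k−10=a, f−3=c, m−10=c, l−3=i, x−10=n, h−3=e.

vaccine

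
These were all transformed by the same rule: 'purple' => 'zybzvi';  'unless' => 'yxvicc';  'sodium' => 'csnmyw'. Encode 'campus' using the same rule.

Vowels shift forward by 4 and consonants shift forward by 10.
For campus: c(cons)+10=m, a(vowel)+4=e, m(cons)+10=w, p(cons)+10=z, u(vowel)+4=y, s(cons)+10=c.

mewzyc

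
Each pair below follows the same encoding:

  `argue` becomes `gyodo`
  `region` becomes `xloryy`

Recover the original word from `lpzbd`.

In argue: a→g is +6, r→y is +7, g→o is +8, u→d is +9 — the shift increases by 1 each position. Letter i (0-indexed) is shifted by i+6, so successive shifts are 6, 7, 8, ….
Undoing it on lpzbd: l−6=f, p−7=i, z−8=r, b−9=s, d−10=t.

first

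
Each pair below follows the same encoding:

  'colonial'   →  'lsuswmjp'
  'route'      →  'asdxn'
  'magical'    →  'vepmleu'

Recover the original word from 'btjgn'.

It's a Vigenère-style cipher with numeric key [9,4]: position i shifts by key[i mod 2].
Decoding btjgn: b−9=s, t−4=p, j−9=a, g−4=c, n−9=e.

space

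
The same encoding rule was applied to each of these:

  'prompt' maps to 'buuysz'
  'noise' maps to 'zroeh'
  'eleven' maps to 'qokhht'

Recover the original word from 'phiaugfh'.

Shifts by position in prompt: pos 0: p→b (+12), pos 1: r→u (+3), pos 2: o→u (+6), pos 3: m→y (+12), pos 4: p→s (+3), pos 5: t→z (+6) — repeating every 3. A repeating key of period 3 is used — shifts +12, +3, +6 over and over.
Decoding phiaugfh: p−12=d, h−3=e, i−6=c, a−12=o, u−3=r, g−6=a, f−12=t, h−3=e.

decorate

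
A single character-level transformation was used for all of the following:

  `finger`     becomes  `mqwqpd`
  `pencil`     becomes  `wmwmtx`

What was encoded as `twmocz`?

modern

In finger: f→m is +7, i→q is +8, n→w is +9, g→q is +10 — the shift increases by 1 each position. Each letter shifts forward by (position + 7), i.e. 7, 8, 9, … — the shift grows by one for each successive letter.
Reversing it on twmocz: t−7=m, w−8=o, m−9=d, o−10=e, c−11=r, z−12=n.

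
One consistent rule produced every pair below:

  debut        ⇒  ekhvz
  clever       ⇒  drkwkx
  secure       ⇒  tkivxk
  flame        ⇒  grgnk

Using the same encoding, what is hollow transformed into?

iurmuc

Shifts by position in debut: pos 0: d→e (+1), pos 1: e→k (+6), pos 2: b→h (+6), pos 3: u→v (+1), pos 4: t→z (+6) — repeating every 3. A repeating key of period 3 is used — shifts +1, +6, +6 over and over.
On hollow: h+1=i, o+6=u, l+6=r, l+1=m, o+6=u, w+6=c.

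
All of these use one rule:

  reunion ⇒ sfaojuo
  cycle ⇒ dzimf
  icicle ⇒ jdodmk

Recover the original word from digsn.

charm

Shifts by position in reunion: pos 0: r→s (+1), pos 1: e→f (+1), pos 2: u→a (+6), pos 3: n→o (+1), pos 4: i→j (+1), pos 5: o→u (+6) — repeating every 3. A repeating key of period 3 is used — shifts +1, +1, +6 over and over.
Decoding digsn: d−1=c, i−1=h, g−6=a, s−1=r, n−1=m.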